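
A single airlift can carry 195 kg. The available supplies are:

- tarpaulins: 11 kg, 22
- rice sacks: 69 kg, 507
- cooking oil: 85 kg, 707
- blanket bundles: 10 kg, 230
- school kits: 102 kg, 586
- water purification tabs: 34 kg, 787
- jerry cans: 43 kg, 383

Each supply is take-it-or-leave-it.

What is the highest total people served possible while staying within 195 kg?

2129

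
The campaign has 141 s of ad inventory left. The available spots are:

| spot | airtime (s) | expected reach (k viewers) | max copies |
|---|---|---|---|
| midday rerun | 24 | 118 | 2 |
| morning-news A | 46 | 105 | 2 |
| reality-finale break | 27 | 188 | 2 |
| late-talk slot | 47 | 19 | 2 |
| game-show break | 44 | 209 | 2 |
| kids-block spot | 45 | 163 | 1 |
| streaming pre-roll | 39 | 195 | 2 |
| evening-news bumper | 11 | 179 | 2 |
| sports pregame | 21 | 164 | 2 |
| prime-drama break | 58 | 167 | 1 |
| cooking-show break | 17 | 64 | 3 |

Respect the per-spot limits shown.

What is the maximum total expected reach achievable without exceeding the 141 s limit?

1126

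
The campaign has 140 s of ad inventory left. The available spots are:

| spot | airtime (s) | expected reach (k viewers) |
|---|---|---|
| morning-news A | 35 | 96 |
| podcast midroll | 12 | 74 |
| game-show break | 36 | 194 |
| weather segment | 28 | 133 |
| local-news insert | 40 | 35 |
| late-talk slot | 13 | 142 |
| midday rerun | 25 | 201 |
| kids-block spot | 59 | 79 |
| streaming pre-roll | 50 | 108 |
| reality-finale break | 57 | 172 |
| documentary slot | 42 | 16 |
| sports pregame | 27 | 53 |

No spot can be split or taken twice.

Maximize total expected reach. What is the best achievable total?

The ratio heuristic lands on podcast midroll + game-show break + weather segment + late-talk slot + midday rerun (744) but leaves 26 s idle.
Replace podcast midroll with morning-news A: the trade gains 22 net, giving 766 at 137 s.

766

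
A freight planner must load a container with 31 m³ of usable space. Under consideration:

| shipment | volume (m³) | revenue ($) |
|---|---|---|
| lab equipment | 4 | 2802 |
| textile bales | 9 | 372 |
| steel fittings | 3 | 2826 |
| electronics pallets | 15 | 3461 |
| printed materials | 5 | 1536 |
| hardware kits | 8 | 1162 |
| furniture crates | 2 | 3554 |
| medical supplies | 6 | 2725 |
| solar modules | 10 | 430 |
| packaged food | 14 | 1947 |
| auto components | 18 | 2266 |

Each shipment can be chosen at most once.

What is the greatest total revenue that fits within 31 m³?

By revenue per m³: furniture crates 1777.00, steel fittings 942.00, lab equipment 700.50, medical supplies 454.17 lead.
A density-first pass picks lab equipment + steel fittings + printed materials + hardware kits + furniture crates + medical supplies — 14605 at 28 m³.
Dropping printed materials and hardware kits frees 13 m³; slotting in electronics pallets (15 m³) lifts the total to 15368 at 30 m³.

15368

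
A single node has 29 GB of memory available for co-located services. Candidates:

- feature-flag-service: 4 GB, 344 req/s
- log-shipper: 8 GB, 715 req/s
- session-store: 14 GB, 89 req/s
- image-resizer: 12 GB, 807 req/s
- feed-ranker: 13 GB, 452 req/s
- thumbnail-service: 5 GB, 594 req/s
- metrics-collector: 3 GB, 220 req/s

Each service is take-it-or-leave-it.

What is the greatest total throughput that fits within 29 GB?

A density-first pass picks feature-flag-service + log-shipper + thumbnail-service + metrics-collector — 1873 at 20 GB.
The 3 GB tied up in metrics-collector is better spent on image-resizer — total rises to 2460 (29 GB).
Next best is log-shipper + image-resizer + thumbnail-service + metrics-collector at 2336 (28 GB) — short by 124.

2460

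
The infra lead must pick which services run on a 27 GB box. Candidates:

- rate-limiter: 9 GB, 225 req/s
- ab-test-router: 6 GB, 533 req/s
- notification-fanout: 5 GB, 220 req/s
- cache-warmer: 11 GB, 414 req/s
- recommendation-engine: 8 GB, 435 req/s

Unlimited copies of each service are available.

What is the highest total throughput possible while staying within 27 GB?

Density check — ab-test-router 88.83, recommendation-engine 54.38, notification-fanout 44.00, cache-warmer 37.64 are the best per GB.
Taking 4×ab-test-router: 24 GB used, 2132 in throughput.
Nothing else within 27 GB beats 2132.

2132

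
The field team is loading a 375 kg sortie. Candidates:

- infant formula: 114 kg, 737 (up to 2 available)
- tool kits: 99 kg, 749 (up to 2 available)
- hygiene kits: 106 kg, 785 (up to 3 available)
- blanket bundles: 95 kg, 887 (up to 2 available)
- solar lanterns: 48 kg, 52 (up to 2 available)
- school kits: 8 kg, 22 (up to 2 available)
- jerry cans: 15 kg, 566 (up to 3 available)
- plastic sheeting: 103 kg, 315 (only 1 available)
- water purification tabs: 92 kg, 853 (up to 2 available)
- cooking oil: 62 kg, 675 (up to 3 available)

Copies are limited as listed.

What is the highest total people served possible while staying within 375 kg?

4866

Density check — jerry cans 37.73, cooking oil 10.89, blanket bundles 9.34 are the best per kg.
Filling by ratio: blanket bundles + 2×school kits + 3×jerry cans + 3×cooking oil for 4654, with 33 kg left unused.
The 62 kg tied up in cooking oil is better spent on blanket bundles — total rises to 4866 (375 kg).
No other feasible combination exceeds 4866.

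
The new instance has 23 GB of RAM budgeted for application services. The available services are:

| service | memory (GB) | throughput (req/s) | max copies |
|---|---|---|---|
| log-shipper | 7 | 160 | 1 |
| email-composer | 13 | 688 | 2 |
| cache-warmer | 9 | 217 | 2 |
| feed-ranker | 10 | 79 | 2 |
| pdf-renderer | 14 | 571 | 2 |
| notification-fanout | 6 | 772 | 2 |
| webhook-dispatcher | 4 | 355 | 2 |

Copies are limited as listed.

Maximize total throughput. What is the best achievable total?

Best packing: 2×notification-fanout + 2×webhook-dispatcher — 20 GB, 2254 total.
No other feasible combination exceeds 2254.

2254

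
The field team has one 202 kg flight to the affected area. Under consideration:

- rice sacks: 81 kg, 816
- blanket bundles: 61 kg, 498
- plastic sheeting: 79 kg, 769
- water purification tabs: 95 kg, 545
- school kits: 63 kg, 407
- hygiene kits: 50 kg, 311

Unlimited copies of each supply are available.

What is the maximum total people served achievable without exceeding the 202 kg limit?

1765

Filling by ratio: 2×rice sacks for 1632, with 40 kg left unused.
Replace 2×rice sacks with 2×blanket bundles + plastic sheeting: the trade gains 133 net, giving 1765 at 201 kg.
Every other selection either busts 202 kg or fails to beat 1765.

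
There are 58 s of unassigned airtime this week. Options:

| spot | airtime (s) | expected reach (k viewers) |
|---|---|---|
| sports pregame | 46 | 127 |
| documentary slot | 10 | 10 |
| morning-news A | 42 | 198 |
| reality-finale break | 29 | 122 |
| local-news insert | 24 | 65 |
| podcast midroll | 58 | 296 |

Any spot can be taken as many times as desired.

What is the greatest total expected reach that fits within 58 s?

Taking podcast midroll: 58 s used, 296 in expected reach.

296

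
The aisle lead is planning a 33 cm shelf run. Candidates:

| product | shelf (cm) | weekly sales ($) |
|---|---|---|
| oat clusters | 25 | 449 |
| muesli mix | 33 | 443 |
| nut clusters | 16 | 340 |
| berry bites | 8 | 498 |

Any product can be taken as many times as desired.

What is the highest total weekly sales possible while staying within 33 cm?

Ranking by ratio (weekly sales/cm): berry bites 62.25, nut clusters 21.25, oat clusters 17.96, muesli mix 13.42.
4×berry bites uses 32 of the 33 cm and totals 1992.

1992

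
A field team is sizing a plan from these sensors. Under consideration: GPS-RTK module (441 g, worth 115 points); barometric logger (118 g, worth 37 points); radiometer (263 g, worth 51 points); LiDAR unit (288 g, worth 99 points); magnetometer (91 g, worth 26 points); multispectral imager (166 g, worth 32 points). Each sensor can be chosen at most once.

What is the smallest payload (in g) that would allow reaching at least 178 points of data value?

Need the lightest bundle worth ≥ 178.
GPS-RTK module + barometric logger + magnetometer: 178 data value at 650 g.
Below 650 g the best achievable stays under 178.

650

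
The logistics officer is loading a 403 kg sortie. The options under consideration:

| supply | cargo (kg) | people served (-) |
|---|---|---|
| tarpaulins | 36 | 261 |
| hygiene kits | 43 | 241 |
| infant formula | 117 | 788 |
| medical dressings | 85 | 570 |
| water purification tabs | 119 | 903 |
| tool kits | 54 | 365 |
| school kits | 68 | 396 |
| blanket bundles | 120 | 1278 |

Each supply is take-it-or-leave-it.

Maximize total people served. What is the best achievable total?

3253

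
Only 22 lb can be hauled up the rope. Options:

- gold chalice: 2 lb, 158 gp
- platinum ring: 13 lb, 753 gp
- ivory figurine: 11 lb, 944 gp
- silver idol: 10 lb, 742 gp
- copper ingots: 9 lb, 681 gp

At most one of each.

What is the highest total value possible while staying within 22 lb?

1783

Density check — ivory figurine 85.82, gold chalice 79.00, copper ingots 75.67 are the best per lb.
Best packing: gold chalice + ivory figurine + copper ingots — 22 lb, 1783 total.
Next best is ivory figurine + silver idol at 1686 (21 lb) — short by 97.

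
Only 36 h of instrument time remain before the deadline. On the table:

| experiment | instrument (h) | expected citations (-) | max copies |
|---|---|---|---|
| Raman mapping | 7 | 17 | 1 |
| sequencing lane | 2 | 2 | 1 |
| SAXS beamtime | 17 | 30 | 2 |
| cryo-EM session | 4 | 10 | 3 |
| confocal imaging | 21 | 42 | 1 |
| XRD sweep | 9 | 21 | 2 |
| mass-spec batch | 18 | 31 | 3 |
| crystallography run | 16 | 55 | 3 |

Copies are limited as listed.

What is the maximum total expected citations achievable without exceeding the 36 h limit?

Density check — crystallography run 3.44, cryo-EM session 2.50, Raman mapping 2.43 are the best per h.
Cryo-EM session + 2×crystallography run uses 36 of the 36 h and totals 120.
That's the maximum — no swap from here does better than 120.

120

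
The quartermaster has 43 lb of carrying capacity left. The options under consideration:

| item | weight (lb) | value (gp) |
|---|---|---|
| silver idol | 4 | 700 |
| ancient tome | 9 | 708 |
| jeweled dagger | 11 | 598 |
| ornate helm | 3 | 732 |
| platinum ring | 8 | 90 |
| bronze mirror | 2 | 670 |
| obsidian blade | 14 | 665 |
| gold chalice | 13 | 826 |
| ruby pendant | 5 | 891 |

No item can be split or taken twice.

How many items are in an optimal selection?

6

Optimal total is 4527.
One optimal bundle: silver idol + ancient tome + ornate helm + bronze mirror + gold chalice + ruby pendant (36 lb).
All optima have 6 items.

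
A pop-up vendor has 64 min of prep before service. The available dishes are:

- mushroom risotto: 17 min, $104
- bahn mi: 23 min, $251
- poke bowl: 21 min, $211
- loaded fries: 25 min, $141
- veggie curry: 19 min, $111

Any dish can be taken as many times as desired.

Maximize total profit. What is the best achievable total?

633

Density check — bahn mi 10.91, poke bowl 10.05, mushroom risotto 6.12, veggie curry 5.84 are the best per min.
The ratio heuristic lands on mushroom risotto + 2×bahn mi (606) but leaves 1 min idle.
Replace mushroom risotto and 2×bahn mi with 3×poke bowl: the trade gains 27 net, giving 633 at 63 min.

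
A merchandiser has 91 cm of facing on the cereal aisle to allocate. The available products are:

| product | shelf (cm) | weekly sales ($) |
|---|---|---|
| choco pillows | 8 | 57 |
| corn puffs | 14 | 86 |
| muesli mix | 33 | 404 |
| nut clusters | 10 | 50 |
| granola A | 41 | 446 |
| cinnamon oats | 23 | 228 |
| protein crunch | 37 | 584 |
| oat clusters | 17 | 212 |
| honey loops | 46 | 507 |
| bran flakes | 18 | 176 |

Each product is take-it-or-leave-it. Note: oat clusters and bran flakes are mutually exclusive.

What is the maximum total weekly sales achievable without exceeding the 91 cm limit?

1200

Best packing: muesli mix + protein crunch + oat clusters — 87 cm, 1200 total.
Nothing else feasible within 91 cm beats 1200.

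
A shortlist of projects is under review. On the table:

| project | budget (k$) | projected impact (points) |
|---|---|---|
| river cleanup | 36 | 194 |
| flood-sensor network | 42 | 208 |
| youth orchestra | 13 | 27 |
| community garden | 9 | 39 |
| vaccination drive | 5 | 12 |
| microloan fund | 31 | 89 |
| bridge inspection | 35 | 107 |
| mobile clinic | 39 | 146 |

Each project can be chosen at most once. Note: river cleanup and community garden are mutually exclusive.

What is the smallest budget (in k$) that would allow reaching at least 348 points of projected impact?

78

Need the lightest bundle worth ≥ 348.
Taking river cleanup + flood-sensor network gives 402 (≥ 348) for 78 k$.
Below 78 k$ the best achievable stays under 348.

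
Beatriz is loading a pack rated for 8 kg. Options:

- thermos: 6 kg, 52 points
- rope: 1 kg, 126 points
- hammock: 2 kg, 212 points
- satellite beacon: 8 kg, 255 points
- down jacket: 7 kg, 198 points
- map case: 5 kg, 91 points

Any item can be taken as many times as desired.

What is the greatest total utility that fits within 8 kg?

8×rope uses 8 of the 8 kg and totals 1008.
That's the maximum — no swap from here does better than 1008.

1008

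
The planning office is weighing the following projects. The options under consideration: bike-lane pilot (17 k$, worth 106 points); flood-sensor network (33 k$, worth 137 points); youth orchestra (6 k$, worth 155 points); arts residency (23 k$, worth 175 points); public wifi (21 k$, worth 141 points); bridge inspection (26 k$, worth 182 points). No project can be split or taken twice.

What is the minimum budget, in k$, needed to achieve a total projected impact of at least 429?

46

Look for the lowest-budget combination reaching 429.
bike-lane pilot + youth orchestra + arts residency: 436 projected impact at 46 k$.
Any bundle with less than 46 k$ falls short of 429.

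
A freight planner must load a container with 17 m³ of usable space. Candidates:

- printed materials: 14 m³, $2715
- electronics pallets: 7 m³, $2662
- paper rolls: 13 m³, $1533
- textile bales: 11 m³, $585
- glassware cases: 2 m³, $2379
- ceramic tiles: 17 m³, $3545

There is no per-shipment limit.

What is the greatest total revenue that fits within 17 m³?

19032

Density check — glassware cases 1189.50, electronics pallets 380.29, ceramic tiles 208.53 are the best per m³.
8×glassware cases uses 16 of the 17 m³ and totals 19032.
Every other selection either busts 17 m³ or fails to beat 19032.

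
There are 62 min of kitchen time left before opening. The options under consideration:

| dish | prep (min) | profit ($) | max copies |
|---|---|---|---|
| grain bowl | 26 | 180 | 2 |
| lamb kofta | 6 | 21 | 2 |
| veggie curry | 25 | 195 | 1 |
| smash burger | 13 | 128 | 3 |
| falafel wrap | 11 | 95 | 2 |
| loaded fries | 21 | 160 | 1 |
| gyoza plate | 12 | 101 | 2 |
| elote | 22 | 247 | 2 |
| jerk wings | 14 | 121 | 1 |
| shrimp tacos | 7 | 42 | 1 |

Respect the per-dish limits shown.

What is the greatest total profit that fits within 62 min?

The ratio heuristic lands on smash burger + 2×elote (622) but leaves 5 min idle.
Dropping smash burger frees 13 min; slotting in falafel wrap + shrimp tacos (18 min) lifts the total to 631 at 62 min.
That's the maximum — no swap from here does better than 631.

631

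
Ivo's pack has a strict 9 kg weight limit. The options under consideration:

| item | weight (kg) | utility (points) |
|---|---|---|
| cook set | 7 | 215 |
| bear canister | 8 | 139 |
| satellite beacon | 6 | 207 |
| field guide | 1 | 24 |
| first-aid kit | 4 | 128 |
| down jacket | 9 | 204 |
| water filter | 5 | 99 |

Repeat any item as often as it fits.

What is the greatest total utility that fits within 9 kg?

280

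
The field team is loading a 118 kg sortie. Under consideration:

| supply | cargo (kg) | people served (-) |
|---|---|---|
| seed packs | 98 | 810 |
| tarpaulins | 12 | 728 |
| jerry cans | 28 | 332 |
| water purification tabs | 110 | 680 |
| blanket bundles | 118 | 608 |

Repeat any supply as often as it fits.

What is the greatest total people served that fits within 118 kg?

6552

Taking 9×tarpaulins: 108 kg used, 6552 in people served.
No other feasible combination exceeds 6552.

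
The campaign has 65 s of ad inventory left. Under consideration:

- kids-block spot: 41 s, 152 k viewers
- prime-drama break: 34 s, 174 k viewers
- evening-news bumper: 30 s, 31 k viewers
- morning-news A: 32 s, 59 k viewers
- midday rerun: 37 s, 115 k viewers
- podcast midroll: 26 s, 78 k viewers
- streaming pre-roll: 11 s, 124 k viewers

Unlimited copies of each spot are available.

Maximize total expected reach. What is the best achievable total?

Ranking by ratio (expected reach/s): streaming pre-roll 11.27, prime-drama break 5.12, kids-block spot 3.71, midday rerun 3.11.
Taking 5×streaming pre-roll: 55 s used, 620 in expected reach.
Nothing else within 65 s beats 620.

620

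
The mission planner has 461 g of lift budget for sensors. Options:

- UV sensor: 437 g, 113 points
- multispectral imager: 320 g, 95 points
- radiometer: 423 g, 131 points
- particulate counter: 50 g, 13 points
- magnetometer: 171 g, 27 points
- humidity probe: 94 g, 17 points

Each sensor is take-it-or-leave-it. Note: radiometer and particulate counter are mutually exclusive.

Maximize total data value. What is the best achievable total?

Radiometer uses 423 of the 461 g and totals 131.

131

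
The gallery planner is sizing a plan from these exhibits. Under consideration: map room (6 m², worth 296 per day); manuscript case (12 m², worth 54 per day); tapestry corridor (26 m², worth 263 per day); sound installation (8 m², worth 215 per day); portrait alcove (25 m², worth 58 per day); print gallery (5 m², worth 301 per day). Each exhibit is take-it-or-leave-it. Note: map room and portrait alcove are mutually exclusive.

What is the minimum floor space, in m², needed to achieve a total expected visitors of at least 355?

11

Minimise m² subject to total expected visitors ≥ 355.
map room + print gallery: 597 expected visitors at 11 m².
No combination under 11 m² hits 355.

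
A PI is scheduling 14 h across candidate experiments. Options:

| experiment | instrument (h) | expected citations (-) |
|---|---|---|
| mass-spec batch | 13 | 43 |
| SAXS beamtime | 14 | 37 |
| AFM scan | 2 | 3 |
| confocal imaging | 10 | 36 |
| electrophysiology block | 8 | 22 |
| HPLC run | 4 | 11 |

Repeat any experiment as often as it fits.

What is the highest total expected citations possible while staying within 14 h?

47

Best packing: confocal imaging + HPLC run — 14 h, 47 total.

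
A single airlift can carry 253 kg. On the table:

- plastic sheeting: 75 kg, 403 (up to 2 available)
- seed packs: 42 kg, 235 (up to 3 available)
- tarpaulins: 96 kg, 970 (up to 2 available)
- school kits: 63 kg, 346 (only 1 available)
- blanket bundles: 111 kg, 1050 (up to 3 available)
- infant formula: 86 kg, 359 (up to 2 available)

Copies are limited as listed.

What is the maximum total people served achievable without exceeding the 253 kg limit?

2255

The ratio heuristic lands on seed packs + 2×tarpaulins (2175) but leaves 19 kg idle.
Dropping tarpaulins frees 96 kg; slotting in blanket bundles (111 kg) lifts the total to 2255 at 249 kg.
The spare 4 kg is too small for any remaining supply, and no exchange beats 2255.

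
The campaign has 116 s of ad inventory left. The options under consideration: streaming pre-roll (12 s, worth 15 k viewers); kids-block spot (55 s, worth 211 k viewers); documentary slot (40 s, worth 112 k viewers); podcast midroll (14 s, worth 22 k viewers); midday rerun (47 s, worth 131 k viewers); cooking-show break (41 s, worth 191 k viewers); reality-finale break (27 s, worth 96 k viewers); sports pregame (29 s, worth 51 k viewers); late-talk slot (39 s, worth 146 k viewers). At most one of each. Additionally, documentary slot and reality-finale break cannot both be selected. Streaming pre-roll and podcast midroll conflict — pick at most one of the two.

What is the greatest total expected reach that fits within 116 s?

Density check — cooking-show break 4.66, kids-block spot 3.84, late-talk slot 3.74 are the best per s.
Taking the top-ratio spots first gives kids-block spot + podcast midroll + cooking-show break for 424 (110 s).
Replace kids-block spot and podcast midroll with reality-finale break + late-talk slot: the trade gains 9 net, giving 433 at 107 s.

433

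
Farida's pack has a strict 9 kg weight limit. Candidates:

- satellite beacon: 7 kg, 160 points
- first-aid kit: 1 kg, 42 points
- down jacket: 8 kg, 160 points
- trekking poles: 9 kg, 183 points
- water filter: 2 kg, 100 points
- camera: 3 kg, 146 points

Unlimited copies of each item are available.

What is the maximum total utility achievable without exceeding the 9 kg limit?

446

Taking the top-ratio items first gives first-aid kit + 4×water filter for 442 (9 kg).
The 3 kg tied up in first-aid kit and water filter is better spent on camera — total rises to 446 (9 kg).
Every other selection either busts 9 kg or fails to beat 446.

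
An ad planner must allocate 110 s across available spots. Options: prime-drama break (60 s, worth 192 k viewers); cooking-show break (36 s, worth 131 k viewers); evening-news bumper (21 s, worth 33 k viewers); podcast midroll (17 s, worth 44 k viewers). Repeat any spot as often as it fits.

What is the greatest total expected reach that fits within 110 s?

Ranking by ratio (expected reach/s): cooking-show break 3.64, prime-drama break 3.20, podcast midroll 2.59.
Taking 3×cooking-show break: 108 s used, 393 in expected reach.
No other feasible combination exceeds 393.

393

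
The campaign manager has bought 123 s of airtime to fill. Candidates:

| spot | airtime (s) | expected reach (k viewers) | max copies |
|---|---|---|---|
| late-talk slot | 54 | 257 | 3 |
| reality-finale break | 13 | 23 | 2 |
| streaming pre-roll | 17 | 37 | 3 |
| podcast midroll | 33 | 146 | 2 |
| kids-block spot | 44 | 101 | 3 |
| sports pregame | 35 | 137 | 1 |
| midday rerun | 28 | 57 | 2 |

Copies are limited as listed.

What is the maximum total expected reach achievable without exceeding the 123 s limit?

549

Greedy by ratio would take 2×late-talk slot + reality-finale break: 121 s used, total 537.
The 67 s tied up in late-talk slot and reality-finale break is better spent on 2×podcast midroll — total rises to 549 (120 s).
The spare 3 s is too small for any remaining spot, and no exchange beats 549.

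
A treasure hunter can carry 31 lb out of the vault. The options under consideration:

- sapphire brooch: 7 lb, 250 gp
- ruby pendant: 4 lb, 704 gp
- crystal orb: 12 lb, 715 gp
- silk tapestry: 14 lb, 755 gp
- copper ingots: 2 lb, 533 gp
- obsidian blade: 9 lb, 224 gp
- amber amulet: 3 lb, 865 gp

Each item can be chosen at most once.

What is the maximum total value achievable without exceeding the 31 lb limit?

The ratio heuristic lands on sapphire brooch + ruby pendant + crystal orb + copper ingots + amber amulet (3067) but leaves 3 lb idle.
The 12 lb tied up in crystal orb is better spent on silk tapestry — total rises to 3107 (30 lb).
The closest alternative, sapphire brooch + ruby pendant + crystal orb + copper ingots + amber amulet, reaches only 3067.

3107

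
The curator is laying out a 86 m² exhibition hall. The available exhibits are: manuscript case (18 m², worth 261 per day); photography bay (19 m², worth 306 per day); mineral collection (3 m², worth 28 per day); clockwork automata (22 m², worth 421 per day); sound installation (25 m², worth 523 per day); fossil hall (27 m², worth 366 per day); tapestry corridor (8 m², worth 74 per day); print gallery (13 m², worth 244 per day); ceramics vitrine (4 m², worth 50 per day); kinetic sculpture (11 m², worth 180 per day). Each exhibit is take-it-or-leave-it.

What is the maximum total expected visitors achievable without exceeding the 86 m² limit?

Greedy by ratio would take mineral collection + clockwork automata + sound installation + tapestry corridor + print gallery + ceramics vitrine + kinetic sculpture: 86 m² used, total 1520.
The 19 m² tied up in tapestry corridor and kinetic sculpture is better spent on photography bay — total rises to 1572 (86 m²).
Runner-up photography bay + clockwork automata + sound installation + print gallery + ceramics vitrine tops out at 1544.

1572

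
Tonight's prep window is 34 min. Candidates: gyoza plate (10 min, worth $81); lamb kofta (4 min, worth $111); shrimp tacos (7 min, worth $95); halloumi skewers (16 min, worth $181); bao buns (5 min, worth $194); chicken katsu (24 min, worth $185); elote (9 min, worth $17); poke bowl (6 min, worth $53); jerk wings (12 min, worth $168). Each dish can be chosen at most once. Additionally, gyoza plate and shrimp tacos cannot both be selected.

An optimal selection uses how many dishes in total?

Best achievable profit is 621.
lamb kofta + shrimp tacos + bao buns + poke bowl + jerk wings hits 621 at 34 min.
Every optimal selection uses 5 dishes.

5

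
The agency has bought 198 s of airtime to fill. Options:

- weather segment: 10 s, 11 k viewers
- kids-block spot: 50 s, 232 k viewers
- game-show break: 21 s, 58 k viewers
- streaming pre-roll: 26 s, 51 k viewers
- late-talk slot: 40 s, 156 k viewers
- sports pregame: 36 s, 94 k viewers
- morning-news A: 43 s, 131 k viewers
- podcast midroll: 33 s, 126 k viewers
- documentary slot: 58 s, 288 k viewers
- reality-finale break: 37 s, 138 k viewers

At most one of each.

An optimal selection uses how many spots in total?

Optimal total is 825.
weather segment + kids-block spot + late-talk slot + documentary slot + reality-finale break hits 825 at 195 s.
All optima have 5 spots.

5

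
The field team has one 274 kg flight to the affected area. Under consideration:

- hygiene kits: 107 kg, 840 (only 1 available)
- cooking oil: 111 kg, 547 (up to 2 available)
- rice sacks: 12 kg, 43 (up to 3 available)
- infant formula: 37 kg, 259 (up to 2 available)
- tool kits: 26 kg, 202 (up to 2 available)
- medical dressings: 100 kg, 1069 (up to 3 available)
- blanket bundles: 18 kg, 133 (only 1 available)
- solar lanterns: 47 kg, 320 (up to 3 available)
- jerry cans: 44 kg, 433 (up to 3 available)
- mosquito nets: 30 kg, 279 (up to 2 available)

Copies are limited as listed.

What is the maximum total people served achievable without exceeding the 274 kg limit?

Density check — medical dressings 10.69, jerry cans 9.84, mosquito nets 9.30, hygiene kits 7.85 are the best per kg.
Best packing: 2×medical dressings + jerry cans + mosquito nets — 274 kg, 2850 total.
No other feasible combination exceeds 2850.

2850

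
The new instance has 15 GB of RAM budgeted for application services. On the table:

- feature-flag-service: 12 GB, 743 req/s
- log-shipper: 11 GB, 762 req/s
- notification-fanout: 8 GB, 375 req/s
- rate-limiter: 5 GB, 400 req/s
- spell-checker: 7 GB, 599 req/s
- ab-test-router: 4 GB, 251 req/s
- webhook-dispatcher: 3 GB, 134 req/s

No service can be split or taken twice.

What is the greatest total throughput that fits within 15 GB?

Taking rate-limiter + spell-checker + webhook-dispatcher: 15 GB used, 1133 in throughput.
Runner-up log-shipper + ab-test-router tops out at 1013.

1133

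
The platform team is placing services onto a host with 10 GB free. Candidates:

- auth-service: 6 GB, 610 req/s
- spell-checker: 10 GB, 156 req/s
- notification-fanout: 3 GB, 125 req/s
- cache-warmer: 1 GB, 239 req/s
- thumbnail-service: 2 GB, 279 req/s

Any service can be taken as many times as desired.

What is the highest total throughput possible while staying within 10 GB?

Ranking by ratio (throughput/GB): cache-warmer 239.00, thumbnail-service 139.50, auth-service 101.67, notification-fanout 41.67.
Taking 10×cache-warmer: 10 GB used, 2390 in throughput.

2390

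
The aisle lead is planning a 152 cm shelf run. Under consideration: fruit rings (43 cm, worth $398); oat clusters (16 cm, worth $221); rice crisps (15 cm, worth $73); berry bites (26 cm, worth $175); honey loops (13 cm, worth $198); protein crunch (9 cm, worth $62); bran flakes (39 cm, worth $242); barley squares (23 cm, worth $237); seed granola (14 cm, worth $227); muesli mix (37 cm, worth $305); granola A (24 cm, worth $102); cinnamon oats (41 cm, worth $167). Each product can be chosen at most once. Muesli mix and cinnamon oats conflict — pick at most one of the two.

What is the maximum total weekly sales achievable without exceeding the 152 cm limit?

1586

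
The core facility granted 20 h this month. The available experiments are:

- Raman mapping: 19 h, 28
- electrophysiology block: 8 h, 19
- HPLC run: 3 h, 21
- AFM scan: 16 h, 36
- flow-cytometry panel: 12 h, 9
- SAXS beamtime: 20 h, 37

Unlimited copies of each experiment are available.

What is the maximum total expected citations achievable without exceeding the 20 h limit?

6×HPLC run uses 18 of the 20 h and totals 126.
Every other selection either busts 20 h or fails to beat 126.

126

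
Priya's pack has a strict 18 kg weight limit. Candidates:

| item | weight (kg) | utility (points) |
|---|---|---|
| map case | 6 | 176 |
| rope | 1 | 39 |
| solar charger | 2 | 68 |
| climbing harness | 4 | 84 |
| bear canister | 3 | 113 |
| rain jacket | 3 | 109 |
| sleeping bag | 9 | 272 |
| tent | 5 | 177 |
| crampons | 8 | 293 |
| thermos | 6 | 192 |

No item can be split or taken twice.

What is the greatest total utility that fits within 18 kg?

By utility per kg: rope 39.00, bear canister 37.67, crampons 36.62 lead.
The ratio heuristic lands on rope + solar charger + bear canister + rain jacket + crampons (622) but leaves 1 kg idle.
Replace rope and rain jacket with tent: the trade gains 29 net, giving 651 at 18 kg.

651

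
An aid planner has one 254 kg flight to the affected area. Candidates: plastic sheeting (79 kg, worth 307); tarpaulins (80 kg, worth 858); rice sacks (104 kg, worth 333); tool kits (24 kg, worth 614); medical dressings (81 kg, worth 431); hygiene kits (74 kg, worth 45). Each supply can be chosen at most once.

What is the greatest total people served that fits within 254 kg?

1903

By people served per kg: tool kits 25.58, tarpaulins 10.72, medical dressings 5.32, plastic sheeting 3.89 lead.
Taking tarpaulins + tool kits + medical dressings: 185 kg used, 1903 in people served.
Runner-up tarpaulins + rice sacks + tool kits tops out at 1805.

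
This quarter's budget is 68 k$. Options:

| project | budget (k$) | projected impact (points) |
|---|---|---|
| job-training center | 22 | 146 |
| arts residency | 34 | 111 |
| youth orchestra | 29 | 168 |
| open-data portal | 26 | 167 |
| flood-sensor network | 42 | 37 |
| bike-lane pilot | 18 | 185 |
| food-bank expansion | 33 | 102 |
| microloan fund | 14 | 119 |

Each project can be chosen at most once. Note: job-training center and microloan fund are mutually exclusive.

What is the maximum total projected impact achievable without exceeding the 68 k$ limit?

Best packing: job-training center + open-data portal + bike-lane pilot — 66 k$, 498 total.
An exhaustive check of the 256 subsets confirms 498.

498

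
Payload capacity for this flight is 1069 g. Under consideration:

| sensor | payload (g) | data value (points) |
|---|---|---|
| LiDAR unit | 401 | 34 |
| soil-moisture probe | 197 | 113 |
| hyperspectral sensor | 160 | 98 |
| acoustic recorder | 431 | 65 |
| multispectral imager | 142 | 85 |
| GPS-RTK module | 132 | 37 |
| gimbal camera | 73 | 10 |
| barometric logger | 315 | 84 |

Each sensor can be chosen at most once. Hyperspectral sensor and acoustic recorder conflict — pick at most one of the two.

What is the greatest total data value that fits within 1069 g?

Ranking by ratio (data value/g): hyperspectral sensor 0.61, multispectral imager 0.60, soil-moisture probe 0.57.
Taking soil-moisture probe + hyperspectral sensor + multispectral imager + GPS-RTK module + gimbal camera + barometric logger: 1019 g used, 427 in data value.
No other feasible combination exceeds 427.

427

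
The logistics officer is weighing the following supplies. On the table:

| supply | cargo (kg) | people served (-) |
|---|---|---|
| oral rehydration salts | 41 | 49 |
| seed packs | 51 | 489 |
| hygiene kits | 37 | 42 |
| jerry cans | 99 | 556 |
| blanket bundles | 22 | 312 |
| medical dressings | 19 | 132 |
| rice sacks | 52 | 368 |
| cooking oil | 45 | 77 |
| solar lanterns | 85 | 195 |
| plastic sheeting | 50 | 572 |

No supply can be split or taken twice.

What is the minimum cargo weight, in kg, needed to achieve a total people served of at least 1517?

Minimise kg subject to total people served ≥ 1517.
Taking seed packs + medical dressings + rice sacks + plastic sheeting gives 1561 (≥ 1517) for 172 kg.
No combination under 172 kg hits 1517.

172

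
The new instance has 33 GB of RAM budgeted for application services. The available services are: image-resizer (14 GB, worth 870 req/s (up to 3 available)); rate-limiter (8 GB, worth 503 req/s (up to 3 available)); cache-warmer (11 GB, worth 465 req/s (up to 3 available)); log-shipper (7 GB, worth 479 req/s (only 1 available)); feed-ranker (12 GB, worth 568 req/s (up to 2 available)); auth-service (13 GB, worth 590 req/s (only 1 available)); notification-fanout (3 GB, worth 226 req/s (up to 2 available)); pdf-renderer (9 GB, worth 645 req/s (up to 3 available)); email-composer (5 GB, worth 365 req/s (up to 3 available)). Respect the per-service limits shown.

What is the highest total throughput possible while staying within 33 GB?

A density-first pass picks 2×notification-fanout + pdf-renderer + 3×email-composer — 2192 at 30 GB.
Replace 3×email-composer with 2×pdf-renderer: the trade gains 195 net, giving 2387 at 33 GB.
That's the maximum — no swap from here does better than 2387.

2387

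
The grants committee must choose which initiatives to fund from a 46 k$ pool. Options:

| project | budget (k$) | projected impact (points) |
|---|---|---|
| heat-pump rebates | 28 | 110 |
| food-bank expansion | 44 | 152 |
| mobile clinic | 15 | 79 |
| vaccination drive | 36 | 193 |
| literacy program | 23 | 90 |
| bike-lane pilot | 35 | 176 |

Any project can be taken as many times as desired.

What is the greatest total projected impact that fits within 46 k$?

Taking the top-ratio projects first gives vaccination drive for 193 (36 k$).
The 36 k$ tied up in vaccination drive is better spent on 3×mobile clinic — total rises to 237 (45 k$).
Nothing else within 46 k$ beats 237.

237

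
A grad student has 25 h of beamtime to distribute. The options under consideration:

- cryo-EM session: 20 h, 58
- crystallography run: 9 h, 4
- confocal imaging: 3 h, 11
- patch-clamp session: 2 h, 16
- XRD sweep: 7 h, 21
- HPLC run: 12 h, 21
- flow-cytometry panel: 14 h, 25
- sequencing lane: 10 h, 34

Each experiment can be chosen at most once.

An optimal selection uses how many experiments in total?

3

Optimal total is 85.
For example cryo-EM session + confocal imaging + patch-clamp session achieves it, using 25 h.
All optima have 3 experiments.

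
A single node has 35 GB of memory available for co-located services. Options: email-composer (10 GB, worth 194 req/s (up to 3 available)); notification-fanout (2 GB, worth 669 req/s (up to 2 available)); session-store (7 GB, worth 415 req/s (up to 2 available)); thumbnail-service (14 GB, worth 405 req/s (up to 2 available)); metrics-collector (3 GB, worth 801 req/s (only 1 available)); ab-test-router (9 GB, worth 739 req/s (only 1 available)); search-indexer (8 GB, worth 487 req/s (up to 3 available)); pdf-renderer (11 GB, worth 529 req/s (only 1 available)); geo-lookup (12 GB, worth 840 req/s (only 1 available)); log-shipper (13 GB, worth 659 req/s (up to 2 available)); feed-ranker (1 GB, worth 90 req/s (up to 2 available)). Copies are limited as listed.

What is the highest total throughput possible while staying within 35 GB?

Greedy by ratio would take 2×notification-fanout + metrics-collector + ab-test-router + geo-lookup + 2×feed-ranker: 30 GB used, total 3898.
Replace 2×feed-ranker with session-store: the trade gains 235 net, giving 4133 at 35 GB.
Nothing else within 35 GB beats 4133.

4133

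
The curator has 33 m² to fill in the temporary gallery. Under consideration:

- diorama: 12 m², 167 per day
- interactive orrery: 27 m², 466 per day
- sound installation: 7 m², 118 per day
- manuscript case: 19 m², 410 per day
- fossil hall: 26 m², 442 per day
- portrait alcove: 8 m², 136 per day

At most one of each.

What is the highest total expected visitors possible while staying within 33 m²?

577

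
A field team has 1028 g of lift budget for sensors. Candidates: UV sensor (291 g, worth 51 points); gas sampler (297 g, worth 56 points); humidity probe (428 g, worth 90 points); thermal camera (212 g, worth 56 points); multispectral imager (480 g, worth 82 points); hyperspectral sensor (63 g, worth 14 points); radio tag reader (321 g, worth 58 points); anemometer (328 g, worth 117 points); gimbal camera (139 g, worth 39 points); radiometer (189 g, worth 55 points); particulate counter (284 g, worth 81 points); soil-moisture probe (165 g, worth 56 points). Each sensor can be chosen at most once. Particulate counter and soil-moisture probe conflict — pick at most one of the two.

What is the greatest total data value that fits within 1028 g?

309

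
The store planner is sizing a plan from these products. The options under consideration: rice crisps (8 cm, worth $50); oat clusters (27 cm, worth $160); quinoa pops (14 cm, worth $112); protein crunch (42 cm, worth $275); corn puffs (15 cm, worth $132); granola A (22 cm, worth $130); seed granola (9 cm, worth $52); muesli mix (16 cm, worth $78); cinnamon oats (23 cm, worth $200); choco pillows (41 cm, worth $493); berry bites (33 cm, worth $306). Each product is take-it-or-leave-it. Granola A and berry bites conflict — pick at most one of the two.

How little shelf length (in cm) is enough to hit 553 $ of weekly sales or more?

Minimise cm subject to total weekly sales ≥ 553.
Taking quinoa pops + choco pillows gives 605 (≥ 553) for 55 cm.
Any bundle with less than 55 cm falls short of 553.

55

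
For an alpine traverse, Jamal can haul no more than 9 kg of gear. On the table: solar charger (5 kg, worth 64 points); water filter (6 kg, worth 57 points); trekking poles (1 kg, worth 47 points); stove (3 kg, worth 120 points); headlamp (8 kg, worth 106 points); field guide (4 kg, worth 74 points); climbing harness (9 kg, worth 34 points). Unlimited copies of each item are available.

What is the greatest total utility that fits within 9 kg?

Taking 9×trekking poles: 9 kg used, 423 in utility.
That's the maximum — no swap from here does better than 423.

423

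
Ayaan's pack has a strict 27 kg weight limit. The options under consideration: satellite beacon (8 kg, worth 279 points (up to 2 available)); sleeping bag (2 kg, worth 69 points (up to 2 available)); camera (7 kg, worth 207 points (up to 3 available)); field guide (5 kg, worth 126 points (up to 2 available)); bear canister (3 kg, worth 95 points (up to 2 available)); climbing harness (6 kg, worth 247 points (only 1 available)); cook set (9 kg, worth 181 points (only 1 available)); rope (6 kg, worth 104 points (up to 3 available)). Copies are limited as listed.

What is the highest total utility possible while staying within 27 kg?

969

A density-first pass picks 2×satellite beacon + 2×sleeping bag + climbing harness — 943 at 26 kg.
Dropping sleeping bag frees 2 kg; slotting in bear canister (3 kg) lifts the total to 969 at 27 kg.
That's the maximum — no swap from here does better than 969.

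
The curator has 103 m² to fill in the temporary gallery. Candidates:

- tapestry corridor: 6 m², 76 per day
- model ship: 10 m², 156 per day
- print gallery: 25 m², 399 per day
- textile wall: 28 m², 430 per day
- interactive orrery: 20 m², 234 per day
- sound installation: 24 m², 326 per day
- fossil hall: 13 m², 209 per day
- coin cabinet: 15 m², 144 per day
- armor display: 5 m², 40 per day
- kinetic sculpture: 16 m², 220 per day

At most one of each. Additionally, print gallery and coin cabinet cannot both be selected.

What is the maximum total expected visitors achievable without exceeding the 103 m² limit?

1531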